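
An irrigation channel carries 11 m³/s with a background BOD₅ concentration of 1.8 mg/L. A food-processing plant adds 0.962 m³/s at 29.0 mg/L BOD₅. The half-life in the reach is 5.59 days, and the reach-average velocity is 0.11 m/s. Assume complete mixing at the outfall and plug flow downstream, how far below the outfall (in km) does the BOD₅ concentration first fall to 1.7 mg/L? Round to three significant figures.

65.3 km

Mixed concentration C = ΣQC/ΣQ = (11.00·1.800 + 0.9620·29.00) / 11.96 = 47.70/11.96 = 3.987 mg/L.
Half-life 5.59 d → k = ln 2 / 5.59 = 0.1240 d⁻¹.
Set 3.987·exp(−k·t) = 1.7 → t = ln(3.987/1.7)/k = 594000 s = 165.0 h.
Distance = v·t = 0.11·594000 = 65340 m = 65.34 km.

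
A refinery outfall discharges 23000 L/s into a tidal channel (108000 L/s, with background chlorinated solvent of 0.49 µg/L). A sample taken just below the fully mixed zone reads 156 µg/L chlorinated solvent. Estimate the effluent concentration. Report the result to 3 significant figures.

886 µg/L

Mass balance: 108000·0.4900 + 23000·Cₑ = 131000·156.0
→ Cₑ = (131000·156.0 − 108000·0.4900) / 23000 = 886.2 µg/L.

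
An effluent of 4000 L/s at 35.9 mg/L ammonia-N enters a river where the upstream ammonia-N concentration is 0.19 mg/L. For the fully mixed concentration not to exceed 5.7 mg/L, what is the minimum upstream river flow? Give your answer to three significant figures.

21900 L/s

Set C_mix = 5.7: (Q·0.1900 + 4000·35.90) / (Q + 4000) = 5.7
→ Q = 4000·(35.90 − 5.7)/(5.7 − 0.1900) = 21920 L/s.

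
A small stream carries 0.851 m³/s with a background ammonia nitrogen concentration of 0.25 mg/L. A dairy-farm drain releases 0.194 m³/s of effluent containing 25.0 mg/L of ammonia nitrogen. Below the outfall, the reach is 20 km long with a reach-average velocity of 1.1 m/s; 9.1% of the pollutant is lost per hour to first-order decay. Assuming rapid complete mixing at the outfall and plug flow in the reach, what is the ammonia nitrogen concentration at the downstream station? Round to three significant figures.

2.99 mg/L

Mass balance: C = (0.8510·0.2500 + 0.1940·25.00) / 1.045 = 5.063/1.045 = 4.845 mg/L.
Travel time t = 20·1000 / 1.1 = 18180 s = 5.051 h.
9.1%/h lost → k = −ln(1 − 0.091) = 0.09541 h⁻¹.
First-order decay: C = 4.845·exp(−k·t) = 4.845·0.6176 = 2.992 mg/L.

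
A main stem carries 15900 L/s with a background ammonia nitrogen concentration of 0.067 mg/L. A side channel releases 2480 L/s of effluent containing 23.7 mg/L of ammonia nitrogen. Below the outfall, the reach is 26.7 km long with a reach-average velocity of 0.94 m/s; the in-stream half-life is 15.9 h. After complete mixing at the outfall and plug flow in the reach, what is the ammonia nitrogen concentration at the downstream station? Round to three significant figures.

2.31 mg/L

Flow-weighted average: C = (15900·0.06700 + 2480·23.70) / 18380 = 59840/18380 = 3.256 mg/L.
Travel time t = 26.7·1000 / 0.94 = 28400 s = 7.890 h.
Half-life 15.9 h → k = ln 2 / 15.9 = 0.04359 h⁻¹ = 1.046 d⁻¹.
First-order decay: C = 3.256·exp(−k·t) = 3.256·0.7090 = 2.308 mg/L.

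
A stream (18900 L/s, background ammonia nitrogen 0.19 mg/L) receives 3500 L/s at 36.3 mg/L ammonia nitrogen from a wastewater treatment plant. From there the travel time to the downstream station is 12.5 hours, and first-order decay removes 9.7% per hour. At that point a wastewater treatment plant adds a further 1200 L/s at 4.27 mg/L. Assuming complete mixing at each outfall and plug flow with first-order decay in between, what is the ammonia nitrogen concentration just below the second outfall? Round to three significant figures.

1.76 mg/L

After mixing, C = (18900·0.1900 + 3500·36.30) / 22400 = 130600/22400 = 5.832 mg/L; combined flow 22400 L/s.
9.7%/h lost → k = −ln(1 − 0.097) = 0.1020 h⁻¹.
After decay, C = 5.832 × e^(−kt) = 5.832 × 0.2793 = 1.629 mg/L.
Second outfall: C = (22400·1.629 + 1200·4.270)/23600 = 1.763 mg/L.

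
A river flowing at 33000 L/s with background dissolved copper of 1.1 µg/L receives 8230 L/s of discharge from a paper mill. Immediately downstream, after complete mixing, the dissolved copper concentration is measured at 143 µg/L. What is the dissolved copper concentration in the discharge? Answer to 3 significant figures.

Mass balance: 33000·1.100 + 8230·Cₑ = 41230·143.0
→ Cₑ = (41230·143.0 − 33000·1.100) / 8230 = 712.0 µg/L.

712 µg/L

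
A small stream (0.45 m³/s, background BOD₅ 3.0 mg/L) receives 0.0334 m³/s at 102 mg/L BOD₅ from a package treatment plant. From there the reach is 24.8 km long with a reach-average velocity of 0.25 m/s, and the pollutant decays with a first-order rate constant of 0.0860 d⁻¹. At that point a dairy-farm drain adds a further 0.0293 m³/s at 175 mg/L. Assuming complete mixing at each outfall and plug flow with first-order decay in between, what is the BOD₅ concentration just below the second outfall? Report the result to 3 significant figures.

18.4 mg/L

Flow-weighted average: C = (0.4500·3.000 + 0.03340·102.0) / 0.4834 = 4.757/0.4834 = 9.840 mg/L; combined flow 0.4834 m³/s.
Travel time t = 24.8·1000 / 0.25 = 99200 s = 27.56 h.
First-order decay: C = 9.840·exp(−k·t) = 9.840·0.9060 = 8.915 mg/L.
At the second outfall, C = (0.4834·8.915 + 0.02930·175.0) / (0.4834 + 0.02930) = 18.41 mg/L.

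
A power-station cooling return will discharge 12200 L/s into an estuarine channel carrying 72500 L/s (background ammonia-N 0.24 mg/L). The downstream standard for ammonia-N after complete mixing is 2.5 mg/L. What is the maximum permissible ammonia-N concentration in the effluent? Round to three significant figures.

15.9 mg/L

At the limit, (Qr·Cr + Qe·Cₑ)/(Qr + Qe) = 2.5:
Cₑ = (84700·2.5 − 72500·0.2400) / 12200 = 15.93 mg/L.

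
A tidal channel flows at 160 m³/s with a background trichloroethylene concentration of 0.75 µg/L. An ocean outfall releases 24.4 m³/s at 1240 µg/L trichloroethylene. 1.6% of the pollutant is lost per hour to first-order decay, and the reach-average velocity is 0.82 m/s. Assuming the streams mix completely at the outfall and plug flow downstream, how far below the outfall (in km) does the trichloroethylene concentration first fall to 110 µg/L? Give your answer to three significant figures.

Flow-weighted average: C = (160.0·0.7500 + 24.40·1240) / 184.4 = 30380/184.4 = 164.7 µg/L.
1.6%/h lost → k = −ln(1 − 0.016) = 0.01613 h⁻¹.
Set 164.7·exp(−k·t) = 110 → t = ln(164.7/110)/k = 90130 s = 25.04 h.
Distance = v·t = 0.82·90130 = 73910 m = 73.91 km.

73.9 km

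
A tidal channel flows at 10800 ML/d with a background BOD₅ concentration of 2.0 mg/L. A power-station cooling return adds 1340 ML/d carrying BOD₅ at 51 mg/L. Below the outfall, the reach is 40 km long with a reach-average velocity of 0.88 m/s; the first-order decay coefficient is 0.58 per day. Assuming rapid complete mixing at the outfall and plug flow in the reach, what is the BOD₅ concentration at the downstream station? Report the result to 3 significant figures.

Flow-weighted average: C = (10800·2.000 + 1340·51.00) / 12140 = 89940/12140 = 7.409 mg/L.
Travel time t = 40·1000 / 0.88 = 45450 s = 12.63 h.
Applying C = C₀e^(−kt): 7.409 × 0.7370 = 5.460 mg/L.

5.46 mg/L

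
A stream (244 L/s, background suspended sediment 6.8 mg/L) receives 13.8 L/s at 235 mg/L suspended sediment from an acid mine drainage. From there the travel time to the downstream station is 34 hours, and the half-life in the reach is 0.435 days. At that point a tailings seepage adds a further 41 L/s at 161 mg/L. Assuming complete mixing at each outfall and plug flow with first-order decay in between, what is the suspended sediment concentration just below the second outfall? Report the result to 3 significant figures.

23.8 mg/L

Mass balance: C = (244.0·6.800 + 13.80·235.0) / 257.8 = 4902/257.8 = 19.02 mg/L; combined flow 257.8 L/s.
Half-life 0.435 d → k = ln 2 / 0.435 = 1.593 d⁻¹.
Decay over the reach: 19.02·exp(−kt) = 19.02·0.1046 = 1.989 mg/L.
At the second outfall, C = (257.8·1.989 + 41.00·161.0) / (257.8 + 41.00) = 23.81 mg/L.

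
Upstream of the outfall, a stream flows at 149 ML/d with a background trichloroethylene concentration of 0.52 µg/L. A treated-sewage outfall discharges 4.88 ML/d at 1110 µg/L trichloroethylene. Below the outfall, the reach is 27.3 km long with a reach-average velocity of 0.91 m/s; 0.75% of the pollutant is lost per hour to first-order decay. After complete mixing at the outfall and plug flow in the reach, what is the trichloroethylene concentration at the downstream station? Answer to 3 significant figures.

33.5 µg/L

Conservation of mass: C = (149.0·0.5200 + 4.880·1110) / 153.9 = 5494/153.9 = 35.70 µg/L.
Travel time t = 27.3·1000 / 0.91 = 30000 s = 8.333 h.
0.75%/h lost → k = −ln(1 − 0.0075) = 0.007528 h⁻¹.
First-order decay: C = 35.70·exp(−k·t) = 35.70·0.9392 = 33.53 µg/L.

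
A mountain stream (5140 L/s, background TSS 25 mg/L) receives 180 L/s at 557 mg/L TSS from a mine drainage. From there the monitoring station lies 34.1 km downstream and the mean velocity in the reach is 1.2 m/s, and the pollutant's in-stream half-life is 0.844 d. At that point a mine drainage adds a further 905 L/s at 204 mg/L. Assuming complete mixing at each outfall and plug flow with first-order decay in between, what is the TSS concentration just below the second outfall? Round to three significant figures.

57.7 mg/L

Mixed concentration C = ΣQC/ΣQ = (5140·25.00 + 180.0·557.0) / 5320 = 228800/5320 = 43.00 mg/L; combined flow 5320 L/s.
Travel time t = 34.1·1000 / 1.2 = 28420 s = 7.894 h.
Half-life 0.844 d → k = ln 2 / 0.844 = 0.8213 d⁻¹.
First-order decay: C = 43.00·exp(−k·t) = 43.00·0.7633 = 32.82 mg/L.
At the second outfall, C = (5320·32.82 + 905.0·204.0) / (5320 + 905.0) = 57.71 mg/L.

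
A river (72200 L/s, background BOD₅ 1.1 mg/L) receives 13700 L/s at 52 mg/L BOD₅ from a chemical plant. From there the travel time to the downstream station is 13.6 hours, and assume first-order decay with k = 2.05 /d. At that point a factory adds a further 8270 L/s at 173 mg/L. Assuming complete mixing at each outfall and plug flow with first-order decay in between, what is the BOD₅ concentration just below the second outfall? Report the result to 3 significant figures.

Mass balance: C = (72200·1.100 + 13700·52.00) / 85900 = 791800/85900 = 9.218 mg/L; combined flow 85900 L/s.
Applying C = C₀e^(−kt): 9.218 × 0.3130 = 2.885 mg/L.
At the second outfall, C = (85900·2.885 + 8270·173.0) / (85900 + 8270) = 17.82 mg/L.

17.8 mg/L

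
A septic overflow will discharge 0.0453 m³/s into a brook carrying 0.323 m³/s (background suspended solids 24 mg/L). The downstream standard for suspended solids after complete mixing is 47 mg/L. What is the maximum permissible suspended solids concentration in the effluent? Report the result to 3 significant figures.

211 mg/L

At the limit, (Qr·Cr + Qe·Cₑ)/(Qr + Qe) = 47:
Cₑ = (0.3683·47 − 0.3230·24.00) / 0.04530 = 211.0 mg/L.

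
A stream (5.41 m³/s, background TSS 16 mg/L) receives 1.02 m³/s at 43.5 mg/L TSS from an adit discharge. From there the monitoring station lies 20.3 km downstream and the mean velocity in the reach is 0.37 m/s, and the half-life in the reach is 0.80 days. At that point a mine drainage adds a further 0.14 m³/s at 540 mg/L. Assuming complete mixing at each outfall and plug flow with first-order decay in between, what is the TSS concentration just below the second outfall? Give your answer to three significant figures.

23.0 mg/L

Mass balance: C = (5.410·16.00 + 1.020·43.50) / 6.430 = 130.9/6.430 = 20.36 mg/L; combined flow 6.430 m³/s.
Travel time t = 20.3·1000 / 0.37 = 54860 s = 15.24 h.
Half-life 0.80 d → k = ln 2 / 0.80 = 0.8664 d⁻¹.
After decay, C = 20.36 × e^(−kt) = 20.36 × 0.5768 = 11.75 mg/L.
Second outfall: C = (6.430·11.75 + 0.1400·540.0)/6.570 = 23.00 mg/L.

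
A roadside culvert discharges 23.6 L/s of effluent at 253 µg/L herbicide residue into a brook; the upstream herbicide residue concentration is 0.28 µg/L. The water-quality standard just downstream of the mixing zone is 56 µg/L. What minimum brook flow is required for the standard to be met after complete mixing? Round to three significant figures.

83.4 L/s

Set C_mix = 56: (Q·0.2800 + 23.60·253.0) / (Q + 23.60) = 56
→ Q = 23.60·(253.0 − 56)/(56 − 0.2800) = 83.44 L/s.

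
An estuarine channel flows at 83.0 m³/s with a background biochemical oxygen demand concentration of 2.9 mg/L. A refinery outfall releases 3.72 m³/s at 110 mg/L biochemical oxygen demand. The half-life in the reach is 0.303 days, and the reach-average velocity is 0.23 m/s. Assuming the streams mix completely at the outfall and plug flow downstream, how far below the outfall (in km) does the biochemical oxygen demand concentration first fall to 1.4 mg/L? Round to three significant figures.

Mixed concentration C = ΣQC/ΣQ = (83.00·2.900 + 3.720·110.0) / 86.72 = 649.9/86.72 = 7.494 mg/L.
Half-life 0.303 d → k = ln 2 / 0.303 = 2.288 d⁻¹.
Set 7.494·exp(−k·t) = 1.4 → t = ln(7.494/1.4)/k = 63360 s = 17.60 h.
Distance = v·t = 0.23·63360 = 14570 m = 14.57 km.

14.6 km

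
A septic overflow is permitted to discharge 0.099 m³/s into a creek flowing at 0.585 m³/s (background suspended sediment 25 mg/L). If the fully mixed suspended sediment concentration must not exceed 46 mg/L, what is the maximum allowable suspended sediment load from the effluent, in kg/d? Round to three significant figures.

1450 kg/d

Mass balance at the limit: 0.5850·25.00 + 0.09900·Cₑ = 0.6840·46 → Cₑ = 170.1 mg/L.
Load = 0.09900 m³/s × 170.1 g/m³ × 86 400 s/d = 1455 kg/d.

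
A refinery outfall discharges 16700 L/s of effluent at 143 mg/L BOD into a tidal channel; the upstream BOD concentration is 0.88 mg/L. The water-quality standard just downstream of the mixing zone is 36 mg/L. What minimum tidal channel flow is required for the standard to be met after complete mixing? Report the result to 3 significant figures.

50900 L/s

Set C_mix = 36: (Q·0.8800 + 16700·143.0) / (Q + 16700) = 36
→ Q = 16700·(143.0 − 36)/(36 − 0.8800) = 50880 L/s.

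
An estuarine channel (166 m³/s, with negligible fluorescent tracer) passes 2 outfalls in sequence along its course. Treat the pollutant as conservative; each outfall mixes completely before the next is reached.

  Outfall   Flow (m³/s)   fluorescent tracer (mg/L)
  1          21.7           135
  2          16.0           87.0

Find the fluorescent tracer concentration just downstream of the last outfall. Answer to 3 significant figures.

21.2 mg/L

Below outfall 1: Q → 187.7 m³/s, C = (166.0·0 + 21.70·135.0)/187.7 = 15.61 mg/L.
Below outfall 2: Q → 203.7 m³/s, C = (187.7·15.61 + 16.00·87.00)/203.7 = 21.22 mg/L.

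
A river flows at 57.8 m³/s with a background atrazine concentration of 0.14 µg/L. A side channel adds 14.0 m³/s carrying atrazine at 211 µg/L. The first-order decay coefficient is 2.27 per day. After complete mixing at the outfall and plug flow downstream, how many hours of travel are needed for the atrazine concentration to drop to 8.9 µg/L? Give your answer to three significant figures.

Conservation of mass: C = (57.80·0.1400 + 14.00·211.0) / 71.80 = 2962/71.80 = 41.25 µg/L.
41.25·exp(−k·t) = 8.9 → t = ln(41.25/8.9)/k = 58380 s = 16.22 h.

16.2 h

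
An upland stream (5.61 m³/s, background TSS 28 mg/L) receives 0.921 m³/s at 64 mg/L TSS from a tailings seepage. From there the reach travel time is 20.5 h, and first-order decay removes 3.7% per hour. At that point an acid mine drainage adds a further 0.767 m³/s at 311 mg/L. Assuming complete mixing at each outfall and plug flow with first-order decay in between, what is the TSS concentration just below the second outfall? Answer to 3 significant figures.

Mass balance: C = (5.610·28.00 + 0.9210·64.00) / 6.531 = 216.0/6.531 = 33.08 mg/L; combined flow 6.531 m³/s.
3.7%/h lost → k = −ln(1 − 0.037) = 0.03770 h⁻¹.
After decay, C = 33.08 × e^(−kt) = 33.08 × 0.4617 = 15.27 mg/L.
Second outfall: C = (6.531·15.27 + 0.7670·311.0)/7.298 = 46.35 mg/L.

46.4 mg/L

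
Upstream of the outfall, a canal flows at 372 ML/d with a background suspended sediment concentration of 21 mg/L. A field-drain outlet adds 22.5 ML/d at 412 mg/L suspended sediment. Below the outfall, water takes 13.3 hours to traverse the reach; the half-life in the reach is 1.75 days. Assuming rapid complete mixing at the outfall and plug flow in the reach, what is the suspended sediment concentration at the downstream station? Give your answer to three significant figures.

Conservation of mass: C = (372.0·21.00 + 22.50·412.0) / 394.5 = 17080/394.5 = 43.30 mg/L.
Half-life 1.75 d → k = ln 2 / 1.75 = 0.3961 d⁻¹.
After decay, C = 43.30 × e^(−kt) = 43.30 × 0.8029 = 34.77 mg/L.

34.8 mg/L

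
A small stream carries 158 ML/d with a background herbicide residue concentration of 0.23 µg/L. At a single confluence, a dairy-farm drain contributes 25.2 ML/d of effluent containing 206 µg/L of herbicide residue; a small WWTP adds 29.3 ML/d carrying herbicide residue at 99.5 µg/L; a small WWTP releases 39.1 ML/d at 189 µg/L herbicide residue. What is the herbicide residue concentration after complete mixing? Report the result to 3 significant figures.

61.7 µg/L

Mixed concentration C = ΣQC/ΣQ = (158.0·0.2300 + 25.20·206.0 + 29.30·99.50 + 39.10·189.0) / 251.6 = 15530/251.6 = 61.74 µg/L.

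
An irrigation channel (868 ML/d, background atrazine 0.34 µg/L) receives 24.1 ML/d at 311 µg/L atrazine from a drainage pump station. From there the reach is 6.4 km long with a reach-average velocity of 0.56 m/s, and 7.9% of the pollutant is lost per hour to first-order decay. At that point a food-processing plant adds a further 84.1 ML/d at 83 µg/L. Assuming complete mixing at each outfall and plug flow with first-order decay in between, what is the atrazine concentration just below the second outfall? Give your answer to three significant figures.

Mass balance: C = (868.0·0.3400 + 24.10·311.0) / 892.1 = 7790/892.1 = 8.732 µg/L; combined flow 892.1 ML/d.
Travel time t = 6.4·1000 / 0.56 = 11430 s = 3.175 h.
7.9%/h lost → k = −ln(1 − 0.079) = 0.08230 h⁻¹.
Decay over the reach: 8.732·exp(−kt) = 8.732·0.7701 = 6.725 µg/L.
At the second outfall, C = (892.1·6.725 + 84.10·83.00) / (892.1 + 84.10) = 13.30 µg/L.

13.3 µg/L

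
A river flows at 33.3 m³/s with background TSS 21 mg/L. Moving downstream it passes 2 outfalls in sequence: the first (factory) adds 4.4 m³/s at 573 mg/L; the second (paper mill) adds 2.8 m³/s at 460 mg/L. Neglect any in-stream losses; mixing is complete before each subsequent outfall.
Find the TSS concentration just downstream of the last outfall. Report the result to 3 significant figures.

Outfall 1: combined Q = 37.70 m³/s; C = (33.30·21.00 + 4.400·573.0)/37.70 = 85.42 mg/L.
Outfall 2: combined Q = 40.50 m³/s; C = (37.70·85.42 + 2.800·460.0)/40.50 = 111.3 mg/L.

111 mg/L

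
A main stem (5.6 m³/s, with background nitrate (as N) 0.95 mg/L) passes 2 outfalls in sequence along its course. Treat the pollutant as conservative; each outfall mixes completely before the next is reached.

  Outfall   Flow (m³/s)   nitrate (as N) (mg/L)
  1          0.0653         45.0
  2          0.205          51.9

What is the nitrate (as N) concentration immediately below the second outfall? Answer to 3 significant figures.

3.22 mg/L

Outfall 1: combined Q = 5.665 m³/s; C = (5.600·0.9500 + 0.06530·45.00)/5.665 = 1.458 mg/L.
Outfall 2: combined Q = 5.870 m³/s; C = (5.665·1.458 + 0.2050·51.90)/5.870 = 3.219 mg/L.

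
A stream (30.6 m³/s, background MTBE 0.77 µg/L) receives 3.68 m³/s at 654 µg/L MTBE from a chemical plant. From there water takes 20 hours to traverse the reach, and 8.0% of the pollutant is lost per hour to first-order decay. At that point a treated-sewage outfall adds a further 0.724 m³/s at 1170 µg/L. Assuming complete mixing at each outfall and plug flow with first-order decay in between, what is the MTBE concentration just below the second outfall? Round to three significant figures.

37.3 µg/L

Conservation of mass: C = (30.60·0.7700 + 3.680·654.0) / 34.28 = 2430/34.28 = 70.90 µg/L; combined flow 34.28 m³/s.
8.0%/h lost → k = −ln(1 − 0.08) = 0.08338 h⁻¹.
After decay, C = 70.90 × e^(−kt) = 70.90 × 0.1887 = 13.38 µg/L.
Second outfall: C = (34.28·13.38 + 0.7240·1170)/35.00 = 37.30 µg/L.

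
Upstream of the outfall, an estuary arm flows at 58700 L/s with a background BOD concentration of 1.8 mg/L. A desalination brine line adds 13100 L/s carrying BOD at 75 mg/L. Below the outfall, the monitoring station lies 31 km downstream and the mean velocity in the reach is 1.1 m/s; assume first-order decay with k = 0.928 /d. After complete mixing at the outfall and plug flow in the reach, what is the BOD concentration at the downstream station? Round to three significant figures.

After mixing, C = (58700·1.800 + 13100·75.00) / 71800 = 1088000/71800 = 15.16 mg/L.
Travel time t = 31·1000 / 1.1 = 28180 s = 7.828 h.
Decay over the reach: 15.16·exp(−kt) = 15.16·0.7388 = 11.20 mg/L.

11.2 mg/L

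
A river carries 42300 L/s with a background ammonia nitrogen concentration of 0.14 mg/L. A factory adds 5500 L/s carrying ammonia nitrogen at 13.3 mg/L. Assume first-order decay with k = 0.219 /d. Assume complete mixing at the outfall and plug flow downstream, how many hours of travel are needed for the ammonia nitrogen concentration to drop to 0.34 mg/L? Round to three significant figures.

173 h

Mass balance: C = (42300·0.1400 + 5500·13.30) / 47800 = 79070/47800 = 1.654 mg/L.
1.654·exp(−k·t) = 0.34 → t = ln(1.654/0.34)/k = 624200 s = 173.4 h.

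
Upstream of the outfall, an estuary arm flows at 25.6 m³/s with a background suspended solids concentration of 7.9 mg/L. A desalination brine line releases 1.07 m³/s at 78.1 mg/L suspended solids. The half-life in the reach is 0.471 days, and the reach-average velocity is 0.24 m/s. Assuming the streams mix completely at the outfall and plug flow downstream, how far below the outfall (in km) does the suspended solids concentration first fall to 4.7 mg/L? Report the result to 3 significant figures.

11.6 km

Mixed concentration C = ΣQC/ΣQ = (25.60·7.900 + 1.070·78.10) / 26.67 = 285.8/26.67 = 10.72 mg/L.
Half-life 0.471 d → k = ln 2 / 0.471 = 1.472 d⁻¹.
Set 10.72·exp(−k·t) = 4.7 → t = ln(10.72/4.7)/k = 48390 s = 13.44 h.
Distance = v·t = 0.24·48390 = 11610 m = 11.61 km.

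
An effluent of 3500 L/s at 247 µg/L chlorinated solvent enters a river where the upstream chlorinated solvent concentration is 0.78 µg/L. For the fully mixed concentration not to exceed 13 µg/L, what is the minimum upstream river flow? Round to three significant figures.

67000 L/s

Set C_mix = 13: (Q·0.7800 + 3500·247.0) / (Q + 3500) = 13
→ Q = 3500·(247.0 − 13)/(13 − 0.7800) = 67020 L/s.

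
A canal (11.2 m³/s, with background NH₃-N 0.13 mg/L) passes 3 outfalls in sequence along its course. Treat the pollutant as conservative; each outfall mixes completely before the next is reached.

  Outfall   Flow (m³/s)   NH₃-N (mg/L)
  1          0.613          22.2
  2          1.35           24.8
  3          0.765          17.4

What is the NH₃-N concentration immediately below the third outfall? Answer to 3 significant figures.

After outfall 1: Q = 11.20 + 0.6130 = 11.81 m³/s; C = (11.20·0.1300 + 0.6130·22.20)/11.81 = 1.275 mg/L.
After outfall 2: Q = 11.81 + 1.350 = 13.16 m³/s; C = (11.81·1.275 + 1.350·24.80)/13.16 = 3.688 mg/L.
After outfall 3: Q = 13.16 + 0.7650 = 13.93 m³/s; C = (13.16·3.688 + 0.7650·17.40)/13.93 = 4.441 mg/L.

4.44 mg/L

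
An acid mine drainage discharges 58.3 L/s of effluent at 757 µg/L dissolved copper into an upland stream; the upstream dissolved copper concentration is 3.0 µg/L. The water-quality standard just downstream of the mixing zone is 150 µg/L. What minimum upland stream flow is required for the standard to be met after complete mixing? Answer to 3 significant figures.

241 L/s

Set C_mix = 150: (Q·3.000 + 58.30·757.0) / (Q + 58.30) = 150
→ Q = 58.30·(757.0 − 150)/(150 − 3.000) = 240.7 L/s.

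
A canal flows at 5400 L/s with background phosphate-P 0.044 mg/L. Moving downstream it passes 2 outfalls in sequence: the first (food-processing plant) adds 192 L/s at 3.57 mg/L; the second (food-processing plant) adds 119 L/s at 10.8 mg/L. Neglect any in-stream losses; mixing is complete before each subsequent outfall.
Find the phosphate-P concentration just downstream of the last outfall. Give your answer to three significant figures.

Below outfall 1: Q → 5592 L/s, C = (5400·0.04400 + 192.0·3.570)/5592 = 0.1651 mg/L.
Below outfall 2: Q → 5711 L/s, C = (5592·0.1651 + 119.0·10.80)/5711 = 0.3867 mg/L.

0.387 mg/L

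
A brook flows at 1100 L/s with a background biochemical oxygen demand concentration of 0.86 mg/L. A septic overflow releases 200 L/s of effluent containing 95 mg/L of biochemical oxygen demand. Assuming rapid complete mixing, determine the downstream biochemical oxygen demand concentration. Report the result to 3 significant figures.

15.3 mg/L

Mass balance: C = (1100·0.8600 + 200.0·95.00) / 1300 = 19950/1300 = 15.34 mg/L.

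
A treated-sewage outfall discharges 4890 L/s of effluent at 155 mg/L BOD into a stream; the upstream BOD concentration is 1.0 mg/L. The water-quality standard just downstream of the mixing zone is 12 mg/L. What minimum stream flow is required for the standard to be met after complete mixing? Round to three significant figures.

Set C_mix = 12: (Q·1.000 + 4890·155.0) / (Q + 4890) = 12
→ Q = 4890·(155.0 − 12)/(12 − 1.000) = 63570 L/s.

63600 L/s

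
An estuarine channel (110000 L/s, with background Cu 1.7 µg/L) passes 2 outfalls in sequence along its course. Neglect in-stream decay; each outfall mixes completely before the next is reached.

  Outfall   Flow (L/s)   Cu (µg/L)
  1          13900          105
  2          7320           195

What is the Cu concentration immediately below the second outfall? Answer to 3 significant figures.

23.4 µg/L

Below outfall 1: Q → 123900 L/s, C = (110000·1.700 + 13900·105.0)/123900 = 13.29 µg/L.
Below outfall 2: Q → 131200 L/s, C = (123900·13.29 + 7320·195.0)/131200 = 23.43 µg/L.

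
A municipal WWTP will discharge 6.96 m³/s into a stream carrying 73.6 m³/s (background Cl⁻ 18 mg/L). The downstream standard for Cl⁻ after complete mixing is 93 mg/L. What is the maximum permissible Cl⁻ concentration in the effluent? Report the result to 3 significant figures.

886 mg/L

At the limit, (Qr·Cr + Qe·Cₑ)/(Qr + Qe) = 93:
Cₑ = (80.56·93 − 73.60·18.00) / 6.960 = 886.1 mg/L.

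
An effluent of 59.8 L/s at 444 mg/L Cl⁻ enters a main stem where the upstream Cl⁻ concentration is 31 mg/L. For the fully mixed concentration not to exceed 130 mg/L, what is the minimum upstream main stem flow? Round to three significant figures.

190 L/s

Set C_mix = 130: (Q·31.00 + 59.80·444.0) / (Q + 59.80) = 130
→ Q = 59.80·(444.0 − 130)/(130 − 31.00) = 189.7 L/s.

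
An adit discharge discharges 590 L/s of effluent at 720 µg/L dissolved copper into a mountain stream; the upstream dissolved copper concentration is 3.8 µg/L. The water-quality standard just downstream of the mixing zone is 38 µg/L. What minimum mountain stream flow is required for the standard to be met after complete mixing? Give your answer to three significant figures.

11800 L/s

Set C_mix = 38: (Q·3.800 + 590.0·720.0) / (Q + 590.0) = 38
→ Q = 590.0·(720.0 − 38)/(38 − 3.800) = 11770 L/s.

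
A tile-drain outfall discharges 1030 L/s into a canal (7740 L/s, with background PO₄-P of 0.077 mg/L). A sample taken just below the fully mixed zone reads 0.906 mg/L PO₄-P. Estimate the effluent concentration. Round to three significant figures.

Mass balance: 7740·0.07700 + 1030·Cₑ = 8770·0.9060
→ Cₑ = (8770·0.9060 − 7740·0.07700) / 1030 = 7.136 mg/L.

7.14 mg/L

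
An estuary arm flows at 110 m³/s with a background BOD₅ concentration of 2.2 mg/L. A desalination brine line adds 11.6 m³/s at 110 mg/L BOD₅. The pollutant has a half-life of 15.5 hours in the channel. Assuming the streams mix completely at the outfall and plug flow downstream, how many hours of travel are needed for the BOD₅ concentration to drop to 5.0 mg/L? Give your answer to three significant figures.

Mixed concentration C = ΣQC/ΣQ = (110.0·2.200 + 11.60·110.0) / 121.6 = 1518/121.6 = 12.48 mg/L.
Half-life 15.5 h → k = ln 2 / 15.5 = 0.04472 h⁻¹ = 1.073 d⁻¹.
12.48·exp(−k·t) = 5.0 → t = ln(12.48/5.0)/k = 73660 s = 20.46 h.

20.5 h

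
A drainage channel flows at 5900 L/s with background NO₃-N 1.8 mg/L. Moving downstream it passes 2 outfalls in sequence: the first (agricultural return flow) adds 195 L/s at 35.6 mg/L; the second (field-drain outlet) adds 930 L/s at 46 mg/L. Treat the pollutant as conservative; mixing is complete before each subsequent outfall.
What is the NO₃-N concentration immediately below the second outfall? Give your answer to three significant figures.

8.59 mg/L

Outfall 1: combined Q = 6095 L/s; C = (5900·1.800 + 195.0·35.60)/6095 = 2.881 mg/L.
Outfall 2: combined Q = 7025 L/s; C = (6095·2.881 + 930.0·46.00)/7025 = 8.590 mg/L.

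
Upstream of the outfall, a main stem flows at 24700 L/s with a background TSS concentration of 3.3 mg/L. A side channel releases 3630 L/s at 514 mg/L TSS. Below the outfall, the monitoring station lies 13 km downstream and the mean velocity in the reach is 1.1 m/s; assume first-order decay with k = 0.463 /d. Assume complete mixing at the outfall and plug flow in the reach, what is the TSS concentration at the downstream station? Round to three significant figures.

64.5 mg/L

Flow-weighted average: C = (24700·3.300 + 3630·514.0) / 28330 = 1947000/28330 = 68.74 mg/L.
Travel time t = 13·1000 / 1.1 = 11820 s = 3.283 h.
Decay over the reach: 68.74·exp(−kt) = 68.74·0.9386 = 64.52 mg/L.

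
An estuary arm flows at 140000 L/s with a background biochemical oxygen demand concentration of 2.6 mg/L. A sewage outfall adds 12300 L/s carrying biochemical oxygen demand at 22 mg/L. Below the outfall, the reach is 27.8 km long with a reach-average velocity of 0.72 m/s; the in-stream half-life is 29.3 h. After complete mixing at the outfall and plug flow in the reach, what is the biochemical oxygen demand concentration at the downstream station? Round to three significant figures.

Mass balance: C = (140000·2.600 + 12300·22.00) / 152300 = 634600/152300 = 4.167 mg/L.
Travel time t = 27.8·1000 / 0.72 = 38610 s = 10.73 h.
Half-life 29.3 h → k = ln 2 / 29.3 = 0.02366 h⁻¹ = 0.5678 d⁻¹.
Decay over the reach: 4.167·exp(−kt) = 4.167·0.7759 = 3.233 mg/L.

3.23 mg/L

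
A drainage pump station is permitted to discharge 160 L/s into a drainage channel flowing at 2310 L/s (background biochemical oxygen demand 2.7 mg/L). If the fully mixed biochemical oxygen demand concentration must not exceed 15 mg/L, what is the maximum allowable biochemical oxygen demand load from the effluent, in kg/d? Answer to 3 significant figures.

2660 kg/d

Mass balance at the limit: 2310·2.700 + 160.0·Cₑ = 2470·15 → Cₑ = 192.6 mg/L.
160.0 L/s = 0.1600 m³/s. Load = 0.1600 m³/s × 192.6 g/m³ × 86 400 s/d = 2662 kg/d.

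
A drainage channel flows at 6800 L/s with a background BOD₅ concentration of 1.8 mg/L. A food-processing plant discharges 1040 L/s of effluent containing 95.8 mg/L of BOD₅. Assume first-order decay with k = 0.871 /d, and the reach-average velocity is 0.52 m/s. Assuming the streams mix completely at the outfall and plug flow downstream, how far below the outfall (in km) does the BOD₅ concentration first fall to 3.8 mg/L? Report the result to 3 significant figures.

After mixing, C = (6800·1.800 + 1040·95.80) / 7840 = 111900/7840 = 14.27 mg/L.
Set 14.27·exp(−k·t) = 3.8 → t = ln(14.27/3.8)/k = 131200 s = 36.46 h.
Distance = v·t = 0.52·131200 = 68250 m = 68.25 km.

68.2 km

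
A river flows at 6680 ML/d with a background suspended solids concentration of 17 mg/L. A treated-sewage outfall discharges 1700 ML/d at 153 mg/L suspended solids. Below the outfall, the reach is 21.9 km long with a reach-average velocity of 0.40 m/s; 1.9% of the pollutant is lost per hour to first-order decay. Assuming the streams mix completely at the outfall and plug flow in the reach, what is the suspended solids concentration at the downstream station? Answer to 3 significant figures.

Mass balance: C = (6680·17.00 + 1700·153.0) / 8380 = 373700/8380 = 44.59 mg/L.
Travel time t = 21.9·1000 / 0.40 = 54750 s = 15.21 h.
1.9%/h lost → k = −ln(1 − 0.019) = 0.01918 h⁻¹.
First-order decay: C = 44.59·exp(−k·t) = 44.59·0.7470 = 33.31 mg/L.

33.3 mg/L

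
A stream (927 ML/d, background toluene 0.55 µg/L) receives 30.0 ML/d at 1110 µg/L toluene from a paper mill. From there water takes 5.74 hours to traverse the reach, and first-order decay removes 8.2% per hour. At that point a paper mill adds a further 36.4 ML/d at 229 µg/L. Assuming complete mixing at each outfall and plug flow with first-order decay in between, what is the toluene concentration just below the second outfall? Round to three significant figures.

After mixing, C = (927.0·0.5500 + 30.00·1110) / 957.0 = 33810/957.0 = 35.33 µg/L; combined flow 957.0 ML/d.
8.2%/h lost → k = −ln(1 − 0.082) = 0.08556 h⁻¹.
Decay over the reach: 35.33·exp(−kt) = 35.33·0.6120 = 21.62 µg/L.
Second outfall: C = (957.0·21.62 + 36.40·229.0)/993.4 = 29.22 µg/L.

29.2 µg/L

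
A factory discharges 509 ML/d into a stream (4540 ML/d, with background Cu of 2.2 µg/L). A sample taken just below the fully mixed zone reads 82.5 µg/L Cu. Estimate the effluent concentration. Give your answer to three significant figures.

799 µg/L

Mass balance: 4540·2.200 + 509.0·Cₑ = 5049·82.50
→ Cₑ = (5049·82.50 − 4540·2.200) / 509.0 = 798.7 µg/L.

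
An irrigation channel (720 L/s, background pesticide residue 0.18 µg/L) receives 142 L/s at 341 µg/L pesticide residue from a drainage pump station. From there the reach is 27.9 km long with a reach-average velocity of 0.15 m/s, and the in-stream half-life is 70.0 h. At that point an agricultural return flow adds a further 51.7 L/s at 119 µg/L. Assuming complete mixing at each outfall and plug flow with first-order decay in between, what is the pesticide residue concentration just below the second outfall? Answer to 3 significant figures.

38.6 µg/L

Mass balance: C = (720.0·0.1800 + 142.0·341.0) / 862.0 = 48550/862.0 = 56.32 µg/L; combined flow 862.0 L/s.
Travel time t = 27.9·1000 / 0.15 = 186000 s = 51.67 h.
Half-life 70.0 h → k = ln 2 / 70.0 = 0.009902 h⁻¹ = 0.2377 d⁻¹.
After decay, C = 56.32 × e^(−kt) = 56.32 × 0.5995 = 33.77 µg/L.
At the second outfall, C = (862.0·33.77 + 51.70·119.0) / (862.0 + 51.70) = 38.59 µg/L.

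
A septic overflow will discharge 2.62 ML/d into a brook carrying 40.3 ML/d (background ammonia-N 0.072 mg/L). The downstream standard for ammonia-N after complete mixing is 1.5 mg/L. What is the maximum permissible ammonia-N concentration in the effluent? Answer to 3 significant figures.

At the limit, (Qr·Cr + Qe·Cₑ)/(Qr + Qe) = 1.5:
Cₑ = (42.92·1.5 − 40.30·0.07200) / 2.620 = 23.47 mg/L.

23.5 mg/L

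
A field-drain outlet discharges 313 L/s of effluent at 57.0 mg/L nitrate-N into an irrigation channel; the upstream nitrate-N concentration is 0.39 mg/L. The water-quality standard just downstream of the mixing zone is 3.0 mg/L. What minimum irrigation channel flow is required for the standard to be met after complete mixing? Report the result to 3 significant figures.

6480 L/s

Set C_mix = 3.0: (Q·0.3900 + 313.0·57.00) / (Q + 313.0) = 3.0
→ Q = 313.0·(57.00 − 3.0)/(3.0 − 0.3900) = 6476 L/s.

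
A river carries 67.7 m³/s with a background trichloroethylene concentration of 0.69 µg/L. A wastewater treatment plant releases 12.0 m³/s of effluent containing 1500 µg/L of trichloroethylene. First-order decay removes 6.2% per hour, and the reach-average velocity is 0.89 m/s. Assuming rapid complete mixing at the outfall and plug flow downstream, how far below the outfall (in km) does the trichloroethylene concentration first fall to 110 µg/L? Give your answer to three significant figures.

Flow-weighted average: C = (67.70·0.6900 + 12.00·1500) / 79.70 = 18050/79.70 = 226.4 µg/L.
6.2%/h lost → k = −ln(1 − 0.062) = 0.06401 h⁻¹.
Set 226.4·exp(−k·t) = 110 → t = ln(226.4/110)/k = 40610 s = 11.28 h.
Distance = v·t = 0.89·40610 = 36140 m = 36.14 km.

36.1 km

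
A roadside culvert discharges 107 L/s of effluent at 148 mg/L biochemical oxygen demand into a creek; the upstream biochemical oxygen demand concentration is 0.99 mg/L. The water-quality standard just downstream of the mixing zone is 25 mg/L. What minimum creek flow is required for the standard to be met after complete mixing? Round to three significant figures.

548 L/s

Set C_mix = 25: (Q·0.9900 + 107.0·148.0) / (Q + 107.0) = 25
→ Q = 107.0·(148.0 − 25)/(25 − 0.9900) = 548.1 L/s.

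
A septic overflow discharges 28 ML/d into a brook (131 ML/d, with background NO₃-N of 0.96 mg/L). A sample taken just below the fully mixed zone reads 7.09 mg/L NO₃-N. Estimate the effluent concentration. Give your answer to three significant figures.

35.8 mg/L

Mass balance: 131.0·0.9600 + 28.00·Cₑ = 159.0·7.090
→ Cₑ = (159.0·7.090 − 131.0·0.9600) / 28.00 = 35.77 mg/L.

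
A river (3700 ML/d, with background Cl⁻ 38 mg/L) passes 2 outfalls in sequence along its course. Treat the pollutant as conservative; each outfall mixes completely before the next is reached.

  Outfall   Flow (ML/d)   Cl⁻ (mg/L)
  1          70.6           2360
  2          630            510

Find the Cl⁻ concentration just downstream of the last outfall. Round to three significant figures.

143 mg/L

Below outfall 1: Q → 3771 ML/d, C = (3700·38.00 + 70.60·2360)/3771 = 81.48 mg/L.
Below outfall 2: Q → 4401 ML/d, C = (3771·81.48 + 630.0·510.0)/4401 = 142.8 mg/L.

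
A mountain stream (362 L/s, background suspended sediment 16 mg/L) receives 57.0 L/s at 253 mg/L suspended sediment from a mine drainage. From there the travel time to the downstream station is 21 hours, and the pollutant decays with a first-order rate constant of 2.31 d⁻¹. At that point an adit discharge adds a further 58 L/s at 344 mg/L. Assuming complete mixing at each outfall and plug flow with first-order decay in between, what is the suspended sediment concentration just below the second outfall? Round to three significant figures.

Conservation of mass: C = (362.0·16.00 + 57.00·253.0) / 419.0 = 20210/419.0 = 48.24 mg/L; combined flow 419.0 L/s.
Decay over the reach: 48.24·exp(−kt) = 48.24·0.1325 = 6.391 mg/L.
Second outfall: C = (419.0·6.391 + 58.00·344.0)/477.0 = 47.44 mg/L.

47.4 mg/L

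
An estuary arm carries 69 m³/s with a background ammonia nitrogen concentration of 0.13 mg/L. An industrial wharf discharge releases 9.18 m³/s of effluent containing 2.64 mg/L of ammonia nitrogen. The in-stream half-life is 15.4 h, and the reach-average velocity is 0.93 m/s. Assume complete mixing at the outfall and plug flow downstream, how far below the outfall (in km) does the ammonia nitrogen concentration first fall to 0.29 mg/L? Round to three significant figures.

Flow-weighted average: C = (69.00·0.1300 + 9.180·2.640) / 78.18 = 33.21/78.18 = 0.4247 mg/L.
Half-life 15.4 h → k = ln 2 / 15.4 = 0.04501 h⁻¹ = 1.080 d⁻¹.
Set 0.4247·exp(−k·t) = 0.29 → t = ln(0.4247/0.29)/k = 30520 s = 8.477 h.
Distance = v·t = 0.93·30520 = 28380 m = 28.38 km.

28.4 km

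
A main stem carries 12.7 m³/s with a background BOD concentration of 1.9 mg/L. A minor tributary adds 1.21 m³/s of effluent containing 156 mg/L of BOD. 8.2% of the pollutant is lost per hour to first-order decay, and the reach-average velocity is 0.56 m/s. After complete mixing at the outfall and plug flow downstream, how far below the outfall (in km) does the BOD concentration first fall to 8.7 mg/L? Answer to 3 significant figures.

Conservation of mass: C = (12.70·1.900 + 1.210·156.0) / 13.91 = 212.9/13.91 = 15.30 mg/L.
8.2%/h lost → k = −ln(1 − 0.082) = 0.08556 h⁻¹.
Set 15.30·exp(−k·t) = 8.7 → t = ln(15.30/8.7)/k = 23770 s = 6.602 h.
Distance = v·t = 0.56·23770 = 13310 m = 13.31 km.

13.3 km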